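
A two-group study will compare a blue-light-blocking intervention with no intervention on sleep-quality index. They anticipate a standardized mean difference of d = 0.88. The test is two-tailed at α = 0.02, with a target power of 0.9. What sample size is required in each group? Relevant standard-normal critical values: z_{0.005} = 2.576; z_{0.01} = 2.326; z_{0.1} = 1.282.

For two independent groups with equal n: n = 2·((z_{α/2} + z_β) / d)².
z_{α/2} + z_β = 2.326 + 1.282 = 3.608.
n = 2 × (3.608 / 0.88)² = 2 × 4.100² = 2 × 16.81 = 33.6.
Round up to the next whole participant.

n = 34 per group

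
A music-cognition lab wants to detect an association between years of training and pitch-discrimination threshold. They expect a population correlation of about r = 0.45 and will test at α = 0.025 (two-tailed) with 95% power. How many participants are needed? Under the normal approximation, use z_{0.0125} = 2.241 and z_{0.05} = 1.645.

Fisher's z: C = ½·ln((1+r)/(1−r)) = ½·ln(2.6364) = 0.4847.
n = ((z_{α/2} + z_β)/C)² + 3.
(2.241 + 1.645) / 0.4847 = 3.886 / 0.4847 = 8.017.
n = 8.017² + 3 = 64.28 + 3 = 67.3.
Round up.

n = 68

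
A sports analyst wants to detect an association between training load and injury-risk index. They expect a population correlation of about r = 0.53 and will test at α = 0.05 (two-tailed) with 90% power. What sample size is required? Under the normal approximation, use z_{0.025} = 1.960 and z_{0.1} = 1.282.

Fisher's z: C = ½·ln((1+r)/(1−r)) = ½·ln(3.2553) = 0.5901.
n = ((z_{α/2} + z_β)/C)² + 3.
(1.960 + 1.282) / 0.5901 = 3.242 / 0.5901 = 5.494.
n = 5.494² + 3 = 30.18 + 3 = 33.2.
Round up.

n = 34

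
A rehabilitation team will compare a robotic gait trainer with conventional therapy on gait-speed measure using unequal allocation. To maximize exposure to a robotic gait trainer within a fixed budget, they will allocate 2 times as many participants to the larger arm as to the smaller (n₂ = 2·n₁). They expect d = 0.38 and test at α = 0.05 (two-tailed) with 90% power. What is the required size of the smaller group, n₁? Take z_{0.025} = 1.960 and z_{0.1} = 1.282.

With allocation ratio k = n₂/n₁ = 2, Var(x̄₁−x̄₂) = σ²(1/n₁ + 1/(k·n₁)) = σ²·(k+1)/(k·n₁).
So n₁ = (1 + 1/k)·((z_{α/2} + z_β)/d)² = 1.500 × (3.242/0.38)².
n₁ = 1.500 × 72.79 = 109.2.
Round up: n₁ = 110, giving n₂ = 2 × 110 = 220.

n₁ = 110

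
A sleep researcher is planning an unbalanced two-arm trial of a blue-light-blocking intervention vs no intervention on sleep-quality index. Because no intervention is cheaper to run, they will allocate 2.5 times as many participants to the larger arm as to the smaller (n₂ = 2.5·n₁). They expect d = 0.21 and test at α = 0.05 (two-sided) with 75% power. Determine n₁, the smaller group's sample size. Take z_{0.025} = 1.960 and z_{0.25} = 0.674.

n₁ = 221

With allocation ratio k = n₂/n₁ = 2.5, Var(x̄₁−x̄₂) = σ²(1/n₁ + 1/(k·n₁)) = σ²·(k+1)/(k·n₁).
So n₁ = (1 + 1/k)·((z_{α/2} + z_β)/d)² = 1.400 × (2.634/0.21)².
n₁ = 1.400 × 157.32 = 220.3.
Round up: n₁ = 221, giving n₂ = ⌈2.5 × 221⌉ = ⌈552.5⌉ = 553.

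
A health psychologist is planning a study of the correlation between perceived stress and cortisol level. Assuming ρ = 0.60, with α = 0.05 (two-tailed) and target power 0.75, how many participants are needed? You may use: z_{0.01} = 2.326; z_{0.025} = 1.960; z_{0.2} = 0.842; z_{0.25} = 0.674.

Fisher's z: C = ½·ln((1+r)/(1−r)) = ½·ln(4.0000) = 0.6931.
n = ((z_{α/2} + z_β)/C)² + 3.
(1.960 + 0.674) / 0.6931 = 2.634 / 0.6931 = 3.800.
n = 3.800² + 3 = 14.44 + 3 = 17.4.
Round up.

n = 18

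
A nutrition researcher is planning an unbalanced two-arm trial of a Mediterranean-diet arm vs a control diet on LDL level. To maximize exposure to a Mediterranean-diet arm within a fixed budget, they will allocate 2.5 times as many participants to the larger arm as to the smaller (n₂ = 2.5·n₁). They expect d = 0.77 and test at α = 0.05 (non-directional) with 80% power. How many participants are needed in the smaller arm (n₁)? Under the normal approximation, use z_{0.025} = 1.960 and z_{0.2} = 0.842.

With allocation ratio k = n₂/n₁ = 2.5, Var(x̄₁−x̄₂) = σ²(1/n₁ + 1/(k·n₁)) = σ²·(k+1)/(k·n₁).
So n₁ = (1 + 1/k)·((z_{α/2} + z_β)/d)² = 1.400 × (2.802/0.77)².
n₁ = 1.400 × 13.24 = 18.5.
Round up: n₁ = 19, giving n₂ = ⌈2.5 × 19⌉ = ⌈47.5⌉ = 48.

n₁ = 19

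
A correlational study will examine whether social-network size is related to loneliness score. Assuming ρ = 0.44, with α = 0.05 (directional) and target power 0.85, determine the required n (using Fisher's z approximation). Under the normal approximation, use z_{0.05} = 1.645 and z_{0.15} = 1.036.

n = 36

Fisher's z: C = ½·ln((1+r)/(1−r)) = ½·ln(2.5714) = 0.4722.
n = ((z_{α} + z_β)/C)² + 3.
(1.645 + 1.036) / 0.4722 = 2.681 / 0.4722 = 5.678.
n = 5.678² + 3 = 32.24 + 3 = 35.2.
Round up.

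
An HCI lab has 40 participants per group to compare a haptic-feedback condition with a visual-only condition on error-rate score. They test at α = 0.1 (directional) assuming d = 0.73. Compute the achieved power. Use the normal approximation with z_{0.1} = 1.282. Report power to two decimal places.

For two equal groups, power = Φ(d·√(n/2) − z_{α}).
d·√(n/2) = 0.73 × √(40/2) = 0.73 × 4.472 = 3.265.
z_β = 3.265 − 1.282 = 1.983.
Power = Φ(1.983) = 0.976.

power ≈ 0.98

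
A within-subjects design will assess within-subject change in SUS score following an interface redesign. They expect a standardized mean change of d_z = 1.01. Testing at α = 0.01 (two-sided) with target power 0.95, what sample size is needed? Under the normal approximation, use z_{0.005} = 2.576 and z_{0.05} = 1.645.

n = 18 pairs

For a paired (one-sample on differences) test: n = ((z_{α/2} + z_β) / d)².
z_{α/2} + z_β = 2.576 + 1.645 = 4.221.
n = (4.221 / 1.01)² = 4.179² = 17.47.
Round up.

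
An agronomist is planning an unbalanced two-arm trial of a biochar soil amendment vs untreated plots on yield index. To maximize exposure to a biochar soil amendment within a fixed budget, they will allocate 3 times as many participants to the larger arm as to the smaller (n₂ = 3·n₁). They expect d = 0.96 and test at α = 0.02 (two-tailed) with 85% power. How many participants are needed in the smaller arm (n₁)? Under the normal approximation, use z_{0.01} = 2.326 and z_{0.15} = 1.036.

With allocation ratio k = n₂/n₁ = 3, Var(x̄₁−x̄₂) = σ²(1/n₁ + 1/(k·n₁)) = σ²·(k+1)/(k·n₁).
So n₁ = (1 + 1/k)·((z_{α/2} + z_β)/d)² = 1.333 × (3.362/0.96)².
n₁ = 1.333 × 12.26 = 16.4.
Round up: n₁ = 17, giving n₂ = 3 × 17 = 51.

n₁ = 17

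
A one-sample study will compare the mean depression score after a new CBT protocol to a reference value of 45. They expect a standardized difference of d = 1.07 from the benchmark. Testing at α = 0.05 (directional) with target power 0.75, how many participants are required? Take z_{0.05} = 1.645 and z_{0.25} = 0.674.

n = 5

For a one-sample test: n = ((z_{α} + z_β) / d)².
z_{α} + z_β = 1.645 + 0.674 = 2.319.
n = (2.319 / 1.07)² = 2.167² = 4.70.
Round up.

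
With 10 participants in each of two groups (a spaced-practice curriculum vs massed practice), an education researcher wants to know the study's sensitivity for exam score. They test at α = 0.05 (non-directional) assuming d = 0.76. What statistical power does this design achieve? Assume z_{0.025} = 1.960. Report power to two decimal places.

power ≈ 0.40

For two equal groups, power = Φ(d·√(n/2) − z_{α/2}).
d·√(n/2) = 0.76 × √(10/2) = 0.76 × 2.236 = 1.699.
z_β = 1.699 − 1.960 = -0.261.
Power = Φ(-0.261) = 0.397.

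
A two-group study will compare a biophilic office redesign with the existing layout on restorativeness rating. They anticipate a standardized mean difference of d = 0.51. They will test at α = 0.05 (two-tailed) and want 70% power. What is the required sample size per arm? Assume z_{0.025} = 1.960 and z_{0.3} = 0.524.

n = 48 per group

For two independent groups with equal n: n = 2·((z_{α/2} + z_β) / d)².
z_{α/2} + z_β = 1.960 + 0.524 = 2.484.
n = 2 × (2.484 / 0.51)² = 2 × 4.871² = 2 × 23.72 = 47.4.
Round up to the next whole participant.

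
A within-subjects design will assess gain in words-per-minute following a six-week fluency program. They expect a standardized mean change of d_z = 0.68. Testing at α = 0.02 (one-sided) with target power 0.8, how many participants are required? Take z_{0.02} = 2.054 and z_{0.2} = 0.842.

n = 19 pairs

For a paired (one-sample on differences) test: n = ((z_{α} + z_β) / d)².
z_{α} + z_β = 2.054 + 0.842 = 2.896.
n = (2.896 / 0.68)² = 4.259² = 18.14.
Round up.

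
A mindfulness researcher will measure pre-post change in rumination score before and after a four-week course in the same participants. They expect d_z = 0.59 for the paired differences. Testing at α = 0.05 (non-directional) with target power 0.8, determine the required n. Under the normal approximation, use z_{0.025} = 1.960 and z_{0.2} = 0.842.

For a paired (one-sample on differences) test: n = ((z_{α/2} + z_β) / d)².
z_{α/2} + z_β = 1.960 + 0.842 = 2.802.
n = (2.802 / 0.59)² = 4.749² = 22.55.
Round up.

n = 23 pairs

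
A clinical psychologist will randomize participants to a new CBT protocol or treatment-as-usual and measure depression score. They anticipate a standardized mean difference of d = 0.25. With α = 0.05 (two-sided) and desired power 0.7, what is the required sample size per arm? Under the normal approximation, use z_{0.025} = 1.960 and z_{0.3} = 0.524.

For two independent groups with equal n: n = 2·((z_{α/2} + z_β) / d)².
z_{α/2} + z_β = 1.960 + 0.524 = 2.484.
n = 2 × (2.484 / 0.25)² = 2 × 9.936² = 2 × 98.72 = 197.4.
Round up to the next whole participant.

n = 198 per group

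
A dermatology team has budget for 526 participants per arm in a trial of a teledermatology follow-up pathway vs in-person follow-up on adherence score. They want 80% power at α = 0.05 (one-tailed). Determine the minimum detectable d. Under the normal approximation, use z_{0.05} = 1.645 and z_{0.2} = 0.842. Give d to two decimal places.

For two independent groups of n = 526 each: d_min = (z_{α} + z_β)·√(2/n).
z-sum = 1.645 + 0.842 = 2.487.
d_min = 2.487 × √(2/526) = 2.487 × 0.0617 = 0.153.

d_min ≈ 0.15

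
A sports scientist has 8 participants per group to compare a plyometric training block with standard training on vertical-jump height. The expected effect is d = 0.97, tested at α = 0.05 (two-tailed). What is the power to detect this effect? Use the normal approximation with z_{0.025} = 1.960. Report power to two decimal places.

For two equal groups, power = Φ(d·√(n/2) − z_{α/2}).
d·√(n/2) = 0.97 × √(8/2) = 0.97 × 2.000 = 1.940.
z_β = 1.940 − 1.960 = -0.020.
Power = Φ(-0.020) = 0.492.

power ≈ 0.49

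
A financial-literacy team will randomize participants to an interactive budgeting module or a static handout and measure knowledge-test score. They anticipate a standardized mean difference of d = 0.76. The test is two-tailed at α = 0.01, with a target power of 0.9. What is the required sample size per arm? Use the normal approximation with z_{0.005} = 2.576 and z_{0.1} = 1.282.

n = 52 per group

For two independent groups with equal n: n = 2·((z_{α/2} + z_β) / d)².
z_{α/2} + z_β = 2.576 + 1.282 = 3.858.
n = 2 × (3.858 / 0.76)² = 2 × 5.076² = 2 × 25.77 = 51.5.
Round up to the next whole participant.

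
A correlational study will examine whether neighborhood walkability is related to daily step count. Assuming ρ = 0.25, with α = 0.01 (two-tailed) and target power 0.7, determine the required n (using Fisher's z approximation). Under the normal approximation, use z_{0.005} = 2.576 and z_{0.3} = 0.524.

n = 151

Fisher's z: C = ½·ln((1+r)/(1−r)) = ½·ln(1.6667) = 0.2554.
n = ((z_{α/2} + z_β)/C)² + 3.
(2.576 + 0.524) / 0.2554 = 3.100 / 0.2554 = 12.138.
n = 12.138² + 3 = 147.33 + 3 = 150.3.
Round up.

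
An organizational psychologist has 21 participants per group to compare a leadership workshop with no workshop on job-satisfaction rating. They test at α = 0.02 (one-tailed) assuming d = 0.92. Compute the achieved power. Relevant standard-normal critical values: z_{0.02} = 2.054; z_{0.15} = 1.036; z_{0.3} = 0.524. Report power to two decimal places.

power ≈ 0.82

For two equal groups, power = Φ(d·√(n/2) − z_{α}).
d·√(n/2) = 0.92 × √(21/2) = 0.92 × 3.240 = 2.981.
z_β = 2.981 − 2.054 = 0.927.
Power = Φ(0.927) = 0.823.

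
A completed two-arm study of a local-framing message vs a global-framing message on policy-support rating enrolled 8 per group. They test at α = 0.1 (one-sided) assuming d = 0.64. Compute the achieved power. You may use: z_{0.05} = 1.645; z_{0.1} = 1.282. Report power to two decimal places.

power ≈ 0.50

For two equal groups, power = Φ(d·√(n/2) − z_{α}).
d·√(n/2) = 0.64 × √(8/2) = 0.64 × 2.000 = 1.280.
z_β = 1.280 − 1.282 = -0.002.
Power = Φ(-0.002) = 0.499.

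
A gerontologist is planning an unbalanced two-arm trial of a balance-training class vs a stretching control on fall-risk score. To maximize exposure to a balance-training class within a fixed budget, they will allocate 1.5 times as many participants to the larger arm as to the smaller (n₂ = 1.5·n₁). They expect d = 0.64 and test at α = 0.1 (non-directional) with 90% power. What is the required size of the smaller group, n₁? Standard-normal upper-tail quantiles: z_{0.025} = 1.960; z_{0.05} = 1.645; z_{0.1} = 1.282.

With allocation ratio k = n₂/n₁ = 1.5, Var(x̄₁−x̄₂) = σ²(1/n₁ + 1/(k·n₁)) = σ²·(k+1)/(k·n₁).
So n₁ = (1 + 1/k)·((z_{α/2} + z_β)/d)² = 1.667 × (2.927/0.64)².
n₁ = 1.667 × 20.92 = 34.9.
Round up: n₁ = 35, giving n₂ = ⌈1.5 × 35⌉ = ⌈52.5⌉ = 53.

n₁ = 35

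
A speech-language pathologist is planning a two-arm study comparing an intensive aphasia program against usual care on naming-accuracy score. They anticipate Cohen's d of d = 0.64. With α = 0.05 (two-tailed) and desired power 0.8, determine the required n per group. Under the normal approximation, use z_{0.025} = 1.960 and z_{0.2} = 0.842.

n = 39 per group

For two independent groups with equal n: n = 2·((z_{α/2} + z_β) / d)².
z_{α/2} + z_β = 1.960 + 0.842 = 2.802.
n = 2 × (2.802 / 0.64)² = 2 × 4.378² = 2 × 19.17 = 38.3.
Round up to the next whole participant.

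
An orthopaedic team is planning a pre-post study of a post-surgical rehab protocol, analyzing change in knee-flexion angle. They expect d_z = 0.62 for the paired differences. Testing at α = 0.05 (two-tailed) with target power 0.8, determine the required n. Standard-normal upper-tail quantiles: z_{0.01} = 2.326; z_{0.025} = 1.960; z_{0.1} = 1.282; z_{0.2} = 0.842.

For a paired (one-sample on differences) test: n = ((z_{α/2} + z_β) / d)².
z_{α/2} + z_β = 1.960 + 0.842 = 2.802.
n = (2.802 / 0.62)² = 4.519² = 20.42.
Round up.

n = 21 pairs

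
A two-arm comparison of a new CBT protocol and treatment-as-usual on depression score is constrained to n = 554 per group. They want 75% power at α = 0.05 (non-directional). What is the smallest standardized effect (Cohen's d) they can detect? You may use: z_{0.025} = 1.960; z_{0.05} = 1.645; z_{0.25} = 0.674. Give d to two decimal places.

For two independent groups of n = 554 each: d_min = (z_{α/2} + z_β)·√(2/n).
z-sum = 1.960 + 0.674 = 2.634.
d_min = 2.634 × √(2/554) = 2.634 × 0.0601 = 0.158.

d_min ≈ 0.16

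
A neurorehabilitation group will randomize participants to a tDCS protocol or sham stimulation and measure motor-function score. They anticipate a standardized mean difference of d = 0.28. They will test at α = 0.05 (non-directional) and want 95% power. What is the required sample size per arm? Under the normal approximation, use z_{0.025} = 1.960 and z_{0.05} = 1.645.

n = 332 per group

For two independent groups with equal n: n = 2·((z_{α/2} + z_β) / d)².
z_{α/2} + z_β = 1.960 + 1.645 = 3.605.
n = 2 × (3.605 / 0.28)² = 2 × 12.875² = 2 × 165.77 = 331.5.
Round up to the next whole participant.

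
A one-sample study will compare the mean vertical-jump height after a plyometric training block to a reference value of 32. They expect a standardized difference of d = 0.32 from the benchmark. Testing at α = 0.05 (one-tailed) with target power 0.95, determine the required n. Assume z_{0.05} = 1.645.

n = 106

For a one-sample test: n = ((z_{α} + z_β) / d)².
z_{α} + z_β = 1.645 + 1.645 = 3.290.
n = (3.290 / 0.32)² = 10.281² = 105.70.
Round up.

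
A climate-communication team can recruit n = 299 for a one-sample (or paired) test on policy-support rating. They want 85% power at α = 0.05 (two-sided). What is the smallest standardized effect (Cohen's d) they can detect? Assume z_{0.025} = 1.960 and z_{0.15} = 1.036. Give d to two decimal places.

For a single sample (or paired design) of n = 299: d_min = (z_{α/2} + z_β)/√n.
z-sum = 1.960 + 1.036 = 2.996.
d_min = 2.996 / √299 = 2.996 / 17.292 = 0.173.

d_min ≈ 0.17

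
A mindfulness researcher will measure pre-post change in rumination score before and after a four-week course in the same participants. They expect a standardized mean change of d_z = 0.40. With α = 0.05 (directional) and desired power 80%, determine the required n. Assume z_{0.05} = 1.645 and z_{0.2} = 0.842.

n = 39 pairs

For a paired (one-sample on differences) test: n = ((z_{α} + z_β) / d)².
z_{α} + z_β = 1.645 + 0.842 = 2.487.
n = (2.487 / 0.40)² = 6.218² = 38.66.
Round up.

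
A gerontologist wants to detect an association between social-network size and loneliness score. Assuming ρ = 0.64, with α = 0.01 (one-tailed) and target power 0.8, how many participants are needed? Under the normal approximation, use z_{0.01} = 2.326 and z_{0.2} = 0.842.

n = 21

Fisher's z: C = ½·ln((1+r)/(1−r)) = ½·ln(4.5556) = 0.7582.
n = ((z_{α} + z_β)/C)² + 3.
(2.326 + 0.842) / 0.7582 = 3.168 / 0.7582 = 4.178.
n = 4.178² + 3 = 17.46 + 3 = 20.5.
Round up.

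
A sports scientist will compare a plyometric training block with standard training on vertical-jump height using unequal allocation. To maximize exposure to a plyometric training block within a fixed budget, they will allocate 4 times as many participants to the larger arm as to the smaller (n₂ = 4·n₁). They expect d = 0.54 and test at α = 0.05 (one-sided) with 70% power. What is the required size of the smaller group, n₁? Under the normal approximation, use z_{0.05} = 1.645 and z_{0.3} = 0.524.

With allocation ratio k = n₂/n₁ = 4, Var(x̄₁−x̄₂) = σ²(1/n₁ + 1/(k·n₁)) = σ²·(k+1)/(k·n₁).
So n₁ = (1 + 1/k)·((z_{α} + z_β)/d)² = 1.250 × (2.169/0.54)².
n₁ = 1.250 × 16.13 = 20.2.
Round up: n₁ = 21, giving n₂ = 4 × 21 = 84.

n₁ = 21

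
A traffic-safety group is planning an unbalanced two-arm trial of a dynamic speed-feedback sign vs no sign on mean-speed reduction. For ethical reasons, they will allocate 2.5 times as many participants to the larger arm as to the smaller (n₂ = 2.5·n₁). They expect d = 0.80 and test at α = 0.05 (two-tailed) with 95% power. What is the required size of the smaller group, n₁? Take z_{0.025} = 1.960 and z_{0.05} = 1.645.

n₁ = 29

With allocation ratio k = n₂/n₁ = 2.5, Var(x̄₁−x̄₂) = σ²(1/n₁ + 1/(k·n₁)) = σ²·(k+1)/(k·n₁).
So n₁ = (1 + 1/k)·((z_{α/2} + z_β)/d)² = 1.400 × (3.605/0.80)².
n₁ = 1.400 × 20.31 = 28.4.
Round up: n₁ = 29, giving n₂ = ⌈2.5 × 29⌉ = ⌈72.5⌉ = 73.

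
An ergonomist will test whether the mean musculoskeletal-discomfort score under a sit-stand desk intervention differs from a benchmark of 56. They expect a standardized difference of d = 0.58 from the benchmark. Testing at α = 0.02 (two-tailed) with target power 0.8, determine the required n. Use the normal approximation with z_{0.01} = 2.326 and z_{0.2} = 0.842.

n = 30

For a one-sample test: n = ((z_{α/2} + z_β) / d)².
z_{α/2} + z_β = 2.326 + 0.842 = 3.168.
n = (3.168 / 0.58)² = 5.462² = 29.83.
Round up.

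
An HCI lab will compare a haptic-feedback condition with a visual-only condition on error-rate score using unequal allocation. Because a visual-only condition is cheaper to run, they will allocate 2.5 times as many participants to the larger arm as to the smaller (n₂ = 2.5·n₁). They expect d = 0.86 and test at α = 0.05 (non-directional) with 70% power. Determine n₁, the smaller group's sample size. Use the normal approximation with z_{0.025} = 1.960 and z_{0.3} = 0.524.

n₁ = 12

With allocation ratio k = n₂/n₁ = 2.5, Var(x̄₁−x̄₂) = σ²(1/n₁ + 1/(k·n₁)) = σ²·(k+1)/(k·n₁).
So n₁ = (1 + 1/k)·((z_{α/2} + z_β)/d)² = 1.400 × (2.484/0.86)².
n₁ = 1.400 × 8.34 = 11.7.
Round up: n₁ = 12, giving n₂ = 2.5 × 12 = 30.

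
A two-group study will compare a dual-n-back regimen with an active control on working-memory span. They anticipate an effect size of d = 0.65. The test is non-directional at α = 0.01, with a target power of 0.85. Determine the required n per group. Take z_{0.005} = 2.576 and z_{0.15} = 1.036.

For two independent groups with equal n: n = 2·((z_{α/2} + z_β) / d)².
z_{α/2} + z_β = 2.576 + 1.036 = 3.612.
n = 2 × (3.612 / 0.65)² = 2 × 5.557² = 2 × 30.88 = 61.8.
Round up to the next whole participant.

n = 62 per group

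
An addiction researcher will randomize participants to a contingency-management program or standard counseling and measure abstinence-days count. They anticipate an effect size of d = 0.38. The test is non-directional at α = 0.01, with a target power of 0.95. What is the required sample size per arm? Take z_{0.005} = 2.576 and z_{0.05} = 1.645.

For two independent groups with equal n: n = 2·((z_{α/2} + z_β) / d)².
z_{α/2} + z_β = 2.576 + 1.645 = 4.221.
n = 2 × (4.221 / 0.38)² = 2 × 11.108² = 2 × 123.39 = 246.8.
Round up to the next whole participant.

n = 247 per group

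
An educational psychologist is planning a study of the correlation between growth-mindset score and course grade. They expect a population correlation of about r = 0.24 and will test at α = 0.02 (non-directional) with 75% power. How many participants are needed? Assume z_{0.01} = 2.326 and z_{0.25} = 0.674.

Fisher's z: C = ½·ln((1+r)/(1−r)) = ½·ln(1.6316) = 0.2448.
n = ((z_{α/2} + z_β)/C)² + 3.
(2.326 + 0.674) / 0.2448 = 3.000 / 0.2448 = 12.255.
n = 12.255² + 3 = 150.18 + 3 = 153.2.
Round up.

n = 154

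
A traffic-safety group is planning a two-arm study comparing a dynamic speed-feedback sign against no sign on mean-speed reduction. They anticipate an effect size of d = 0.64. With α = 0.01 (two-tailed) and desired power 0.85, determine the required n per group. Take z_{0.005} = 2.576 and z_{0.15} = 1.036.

n = 64 per group

For two independent groups with equal n: n = 2·((z_{α/2} + z_β) / d)².
z_{α/2} + z_β = 2.576 + 1.036 = 3.612.
n = 2 × (3.612 / 0.64)² = 2 × 5.644² = 2 × 31.85 = 63.7.
Round up to the next whole participant.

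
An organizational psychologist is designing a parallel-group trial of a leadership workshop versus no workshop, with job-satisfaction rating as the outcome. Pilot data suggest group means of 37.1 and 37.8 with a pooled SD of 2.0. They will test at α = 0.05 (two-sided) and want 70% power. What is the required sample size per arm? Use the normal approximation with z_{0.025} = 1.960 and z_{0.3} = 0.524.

Cohen's d = |M₁ − M₂| / SD_pooled = |37.1 − 37.8| / 2.0 = 0.7 / 2.0 = 0.350.
For two independent groups with equal n: n = 2·((z_{α/2} + z_β) / d)².
z_{α/2} + z_β = 1.960 + 0.524 = 2.484.
n = 2 × (2.484 / 0.350)² = 2 × 7.097² = 2 × 50.37 = 100.7.
Round up to the next whole participant.

n = 101 per group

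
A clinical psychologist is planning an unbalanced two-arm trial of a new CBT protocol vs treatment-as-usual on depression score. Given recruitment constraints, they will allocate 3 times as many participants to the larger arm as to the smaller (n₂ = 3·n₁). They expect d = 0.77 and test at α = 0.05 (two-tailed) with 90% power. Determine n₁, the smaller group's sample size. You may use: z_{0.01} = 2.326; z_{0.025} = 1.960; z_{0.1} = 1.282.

With allocation ratio k = n₂/n₁ = 3, Var(x̄₁−x̄₂) = σ²(1/n₁ + 1/(k·n₁)) = σ²·(k+1)/(k·n₁).
So n₁ = (1 + 1/k)·((z_{α/2} + z_β)/d)² = 1.333 × (3.242/0.77)².
n₁ = 1.333 × 17.73 = 23.6.
Round up: n₁ = 24, giving n₂ = 3 × 24 = 72.

n₁ = 24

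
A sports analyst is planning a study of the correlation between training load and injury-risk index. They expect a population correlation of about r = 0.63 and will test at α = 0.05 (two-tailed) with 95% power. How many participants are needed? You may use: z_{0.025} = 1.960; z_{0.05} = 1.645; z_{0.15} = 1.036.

n = 27

Fisher's z: C = ½·ln((1+r)/(1−r)) = ½·ln(4.4054) = 0.7414.
n = ((z_{α/2} + z_β)/C)² + 3.
(1.960 + 1.645) / 0.7414 = 3.605 / 0.7414 = 4.862.
n = 4.862² + 3 = 23.64 + 3 = 26.6.
Round up.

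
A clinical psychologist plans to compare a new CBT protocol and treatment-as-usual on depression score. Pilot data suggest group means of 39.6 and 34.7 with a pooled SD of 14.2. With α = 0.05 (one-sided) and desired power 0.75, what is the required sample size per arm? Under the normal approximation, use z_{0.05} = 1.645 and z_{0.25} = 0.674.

Cohen's d = |M₁ − M₂| / SD_pooled = |39.6 − 34.7| / 14.2 = 4.9 / 14.2 = 0.345.
For two independent groups with equal n: n = 2·((z_{α} + z_β) / d)².
z_{α} + z_β = 1.645 + 0.674 = 2.319.
n = 2 × (2.319 / 0.345)² = 2 × 6.722² = 2 × 45.18 = 90.4.
Round up to the next whole participant.

n = 91 per group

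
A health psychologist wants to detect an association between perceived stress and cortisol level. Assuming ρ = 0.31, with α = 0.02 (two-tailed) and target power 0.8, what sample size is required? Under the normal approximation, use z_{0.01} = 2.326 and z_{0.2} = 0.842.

Fisher's z: C = ½·ln((1+r)/(1−r)) = ½·ln(1.8986) = 0.3205.
n = ((z_{α/2} + z_β)/C)² + 3.
(2.326 + 0.842) / 0.3205 = 3.168 / 0.3205 = 9.885.
n = 9.885² + 3 = 97.70 + 3 = 100.7.
Round up.

n = 101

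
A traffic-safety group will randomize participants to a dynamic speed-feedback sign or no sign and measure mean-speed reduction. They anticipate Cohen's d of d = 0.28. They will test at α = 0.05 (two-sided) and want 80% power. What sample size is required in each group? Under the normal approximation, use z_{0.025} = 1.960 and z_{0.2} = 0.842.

n = 201 per group

For two independent groups with equal n: n = 2·((z_{α/2} + z_β) / d)².
z_{α/2} + z_β = 1.960 + 0.842 = 2.802.
n = 2 × (2.802 / 0.28)² = 2 × 10.007² = 2 × 100.14 = 200.3.
Round up to the next whole participant.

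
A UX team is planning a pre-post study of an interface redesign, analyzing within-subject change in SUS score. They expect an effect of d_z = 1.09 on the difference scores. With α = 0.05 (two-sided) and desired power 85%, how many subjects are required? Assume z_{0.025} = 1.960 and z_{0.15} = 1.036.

n = 8 pairs

For a paired (one-sample on differences) test: n = ((z_{α/2} + z_β) / d)².
z_{α/2} + z_β = 1.960 + 1.036 = 2.996.
n = (2.996 / 1.09)² = 2.749² = 7.55.
Round up.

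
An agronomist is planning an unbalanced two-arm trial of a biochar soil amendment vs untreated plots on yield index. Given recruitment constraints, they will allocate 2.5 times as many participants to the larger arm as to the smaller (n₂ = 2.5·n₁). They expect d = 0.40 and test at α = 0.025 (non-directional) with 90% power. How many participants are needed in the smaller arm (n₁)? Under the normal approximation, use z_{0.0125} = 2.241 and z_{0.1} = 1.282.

n₁ = 109

With allocation ratio k = n₂/n₁ = 2.5, Var(x̄₁−x̄₂) = σ²(1/n₁ + 1/(k·n₁)) = σ²·(k+1)/(k·n₁).
So n₁ = (1 + 1/k)·((z_{α/2} + z_β)/d)² = 1.400 × (3.523/0.40)².
n₁ = 1.400 × 77.57 = 108.6.
Round up: n₁ = 109, giving n₂ = ⌈2.5 × 109⌉ = ⌈272.5⌉ = 273.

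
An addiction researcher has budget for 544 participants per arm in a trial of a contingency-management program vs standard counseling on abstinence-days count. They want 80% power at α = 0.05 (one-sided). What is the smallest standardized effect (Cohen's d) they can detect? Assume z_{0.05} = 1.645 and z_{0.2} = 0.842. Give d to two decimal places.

For two independent groups of n = 544 each: d_min = (z_{α} + z_β)·√(2/n).
z-sum = 1.645 + 0.842 = 2.487.
d_min = 2.487 × √(2/544) = 2.487 × 0.0606 = 0.151.

d_min ≈ 0.15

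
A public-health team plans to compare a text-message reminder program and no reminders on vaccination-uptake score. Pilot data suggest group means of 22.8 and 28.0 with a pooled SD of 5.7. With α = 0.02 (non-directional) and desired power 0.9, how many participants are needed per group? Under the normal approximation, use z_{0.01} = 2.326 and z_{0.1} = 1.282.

Cohen's d = |M₁ − M₂| / SD_pooled = |22.8 − 28.0| / 5.7 = 5.2 / 5.7 = 0.912.
For two independent groups with equal n: n = 2·((z_{α/2} + z_β) / d)².
z_{α/2} + z_β = 2.326 + 1.282 = 3.608.
n = 2 × (3.608 / 0.912)² = 2 × 3.956² = 2 × 15.65 = 31.3.
Round up to the next whole participant.

n = 32 per group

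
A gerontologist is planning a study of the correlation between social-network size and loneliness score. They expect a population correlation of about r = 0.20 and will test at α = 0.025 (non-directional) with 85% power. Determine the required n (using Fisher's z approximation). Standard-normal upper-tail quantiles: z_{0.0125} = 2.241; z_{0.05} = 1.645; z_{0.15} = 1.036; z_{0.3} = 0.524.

Fisher's z: C = ½·ln((1+r)/(1−r)) = ½·ln(1.5000) = 0.2027.
n = ((z_{α/2} + z_β)/C)² + 3.
(2.241 + 1.036) / 0.2027 = 3.277 / 0.2027 = 16.167.
n = 16.167² + 3 = 261.36 + 3 = 264.4.
Round up.

n = 265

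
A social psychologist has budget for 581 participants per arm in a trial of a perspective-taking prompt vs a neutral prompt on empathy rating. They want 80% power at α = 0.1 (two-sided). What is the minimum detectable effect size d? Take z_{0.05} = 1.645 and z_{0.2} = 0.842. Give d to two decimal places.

For two independent groups of n = 581 each: d_min = (z_{α/2} + z_β)·√(2/n).
z-sum = 1.645 + 0.842 = 2.487.
d_min = 2.487 × √(2/581) = 2.487 × 0.0587 = 0.146.

d_min ≈ 0.15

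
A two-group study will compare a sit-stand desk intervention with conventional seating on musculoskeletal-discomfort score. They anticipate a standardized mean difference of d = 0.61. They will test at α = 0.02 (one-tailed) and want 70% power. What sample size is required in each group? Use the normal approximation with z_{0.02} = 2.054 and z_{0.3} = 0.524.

n = 36 per group

For two independent groups with equal n: n = 2·((z_{α} + z_β) / d)².
z_{α} + z_β = 2.054 + 0.524 = 2.578.
n = 2 × (2.578 / 0.61)² = 2 × 4.226² = 2 × 17.86 = 35.7.
Round up to the next whole participant.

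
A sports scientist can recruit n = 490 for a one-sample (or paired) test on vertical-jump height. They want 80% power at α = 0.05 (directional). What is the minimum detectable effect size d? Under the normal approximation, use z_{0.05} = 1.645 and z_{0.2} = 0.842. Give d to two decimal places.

For a single sample (or paired design) of n = 490: d_min = (z_{α} + z_β)/√n.
z-sum = 1.645 + 0.842 = 2.487.
d_min = 2.487 / √490 = 2.487 / 22.136 = 0.112.

d_min ≈ 0.11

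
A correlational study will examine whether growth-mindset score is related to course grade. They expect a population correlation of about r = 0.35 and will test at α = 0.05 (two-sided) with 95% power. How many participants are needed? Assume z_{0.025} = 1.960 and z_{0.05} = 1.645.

Fisher's z: C = ½·ln((1+r)/(1−r)) = ½·ln(2.0769) = 0.3654.
n = ((z_{α/2} + z_β)/C)² + 3.
(1.960 + 1.645) / 0.3654 = 3.605 / 0.3654 = 9.866.
n = 9.866² + 3 = 97.34 + 3 = 100.3.
Round up.

n = 101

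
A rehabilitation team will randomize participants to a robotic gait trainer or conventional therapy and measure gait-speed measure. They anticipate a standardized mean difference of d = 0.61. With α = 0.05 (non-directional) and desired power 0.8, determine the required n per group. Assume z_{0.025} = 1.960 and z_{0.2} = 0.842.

n = 43 per group

For two independent groups with equal n: n = 2·((z_{α/2} + z_β) / d)².
z_{α/2} + z_β = 1.960 + 0.842 = 2.802.
n = 2 × (2.802 / 0.61)² = 2 × 4.593² = 2 × 21.10 = 42.2.
Round up to the next whole participant.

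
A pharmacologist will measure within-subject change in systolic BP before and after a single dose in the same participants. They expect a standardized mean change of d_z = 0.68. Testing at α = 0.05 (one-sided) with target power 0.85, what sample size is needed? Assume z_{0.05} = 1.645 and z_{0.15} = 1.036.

For a paired (one-sample on differences) test: n = ((z_{α} + z_β) / d)².
z_{α} + z_β = 1.645 + 1.036 = 2.681.
n = (2.681 / 0.68)² = 3.943² = 15.54.
Round up.

n = 16 pairs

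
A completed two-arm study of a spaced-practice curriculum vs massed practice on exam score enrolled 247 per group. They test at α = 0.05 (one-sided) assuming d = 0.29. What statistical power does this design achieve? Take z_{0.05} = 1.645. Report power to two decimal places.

For two equal groups, power = Φ(d·√(n/2) − z_{α}).
d·√(n/2) = 0.29 × √(247/2) = 0.29 × 11.113 = 3.223.
z_β = 3.223 − 1.645 = 1.578.
Power = Φ(1.578) = 0.943.

power ≈ 0.94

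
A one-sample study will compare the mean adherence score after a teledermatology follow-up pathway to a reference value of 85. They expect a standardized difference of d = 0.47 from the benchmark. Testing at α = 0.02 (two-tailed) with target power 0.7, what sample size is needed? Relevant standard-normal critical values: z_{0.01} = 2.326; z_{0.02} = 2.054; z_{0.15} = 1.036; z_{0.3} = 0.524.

For a one-sample test: n = ((z_{α/2} + z_β) / d)².
z_{α/2} + z_β = 2.326 + 0.524 = 2.850.
n = (2.850 / 0.47)² = 6.064² = 36.77.
Round up.

n = 37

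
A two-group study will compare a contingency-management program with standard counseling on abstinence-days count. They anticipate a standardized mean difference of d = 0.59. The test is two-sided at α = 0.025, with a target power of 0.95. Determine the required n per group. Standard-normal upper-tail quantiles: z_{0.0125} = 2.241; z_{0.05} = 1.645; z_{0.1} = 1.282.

For two independent groups with equal n: n = 2·((z_{α/2} + z_β) / d)².
z_{α/2} + z_β = 2.241 + 1.645 = 3.886.
n = 2 × (3.886 / 0.59)² = 2 × 6.586² = 2 × 43.38 = 86.8.
Round up to the next whole participant.

n = 87 per group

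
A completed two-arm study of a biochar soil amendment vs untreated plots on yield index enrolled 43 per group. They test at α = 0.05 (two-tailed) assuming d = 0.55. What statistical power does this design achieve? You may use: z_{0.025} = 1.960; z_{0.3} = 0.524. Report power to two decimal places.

power ≈ 0.72

For two equal groups, power = Φ(d·√(n/2) − z_{α/2}).
d·√(n/2) = 0.55 × √(43/2) = 0.55 × 4.637 = 2.550.
z_β = 2.550 − 1.960 = 0.590.
Power = Φ(0.590) = 0.722.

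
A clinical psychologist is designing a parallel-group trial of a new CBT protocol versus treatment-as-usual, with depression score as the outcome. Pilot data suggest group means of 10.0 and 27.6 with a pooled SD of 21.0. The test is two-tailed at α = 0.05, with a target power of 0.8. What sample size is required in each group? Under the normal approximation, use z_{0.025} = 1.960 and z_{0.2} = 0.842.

Cohen's d = |M₁ − M₂| / SD_pooled = |10.0 − 27.6| / 21.0 = 17.6 / 21.0 = 0.838.
For two independent groups with equal n: n = 2·((z_{α/2} + z_β) / d)².
z_{α/2} + z_β = 1.960 + 0.842 = 2.802.
n = 2 × (2.802 / 0.838)² = 2 × 3.344² = 2 × 11.18 = 22.4.
Round up to the next whole participant.

n = 23 per group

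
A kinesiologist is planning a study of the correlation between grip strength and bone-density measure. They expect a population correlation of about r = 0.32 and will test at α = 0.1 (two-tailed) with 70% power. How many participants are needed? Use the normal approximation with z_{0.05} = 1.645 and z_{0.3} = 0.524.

Fisher's z: C = ½·ln((1+r)/(1−r)) = ½·ln(1.9412) = 0.3316.
n = ((z_{α/2} + z_β)/C)² + 3.
(1.645 + 0.524) / 0.3316 = 2.169 / 0.3316 = 6.541.
n = 6.541² + 3 = 42.78 + 3 = 45.8.
Round up.

n = 46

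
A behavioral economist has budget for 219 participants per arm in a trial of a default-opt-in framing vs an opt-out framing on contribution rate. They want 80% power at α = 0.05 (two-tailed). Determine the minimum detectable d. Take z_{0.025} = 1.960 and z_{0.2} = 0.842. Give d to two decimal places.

d_min ≈ 0.27

For two independent groups of n = 219 each: d_min = (z_{α/2} + z_β)·√(2/n).
z-sum = 1.960 + 0.842 = 2.802.
d_min = 2.802 × √(2/219) = 2.802 × 0.0956 = 0.268.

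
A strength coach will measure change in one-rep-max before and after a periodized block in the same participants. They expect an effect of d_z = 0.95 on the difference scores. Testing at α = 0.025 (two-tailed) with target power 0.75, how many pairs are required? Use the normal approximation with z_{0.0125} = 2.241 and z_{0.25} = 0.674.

n = 10 pairs

For a paired (one-sample on differences) test: n = ((z_{α/2} + z_β) / d)².
z_{α/2} + z_β = 2.241 + 0.674 = 2.915.
n = (2.915 / 0.95)² = 3.068² = 9.42.
Round up.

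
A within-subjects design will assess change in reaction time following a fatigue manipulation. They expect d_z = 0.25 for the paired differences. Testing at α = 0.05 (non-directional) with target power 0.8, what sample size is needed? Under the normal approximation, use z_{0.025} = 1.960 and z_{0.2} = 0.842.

n = 126 pairs

For a paired (one-sample on differences) test: n = ((z_{α/2} + z_β) / d)².
z_{α/2} + z_β = 1.960 + 0.842 = 2.802.
n = (2.802 / 0.25)² = 11.208² = 125.62.
Round up.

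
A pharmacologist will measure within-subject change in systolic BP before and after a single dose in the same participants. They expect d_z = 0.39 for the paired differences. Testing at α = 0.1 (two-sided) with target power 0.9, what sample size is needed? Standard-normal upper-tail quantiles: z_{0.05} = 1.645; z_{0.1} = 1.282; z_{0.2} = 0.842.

n = 57 pairs

For a paired (one-sample on differences) test: n = ((z_{α/2} + z_β) / d)².
z_{α/2} + z_β = 1.645 + 1.282 = 2.927.
n = (2.927 / 0.39)² = 7.505² = 56.33.
Round up.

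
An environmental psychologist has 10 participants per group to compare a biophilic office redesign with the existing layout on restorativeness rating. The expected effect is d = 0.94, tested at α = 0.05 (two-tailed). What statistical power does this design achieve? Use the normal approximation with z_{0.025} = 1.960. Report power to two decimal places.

For two equal groups, power = Φ(d·√(n/2) − z_{α/2}).
d·√(n/2) = 0.94 × √(10/2) = 0.94 × 2.236 = 2.102.
z_β = 2.102 − 1.960 = 0.142.
Power = Φ(0.142) = 0.556.

power ≈ 0.56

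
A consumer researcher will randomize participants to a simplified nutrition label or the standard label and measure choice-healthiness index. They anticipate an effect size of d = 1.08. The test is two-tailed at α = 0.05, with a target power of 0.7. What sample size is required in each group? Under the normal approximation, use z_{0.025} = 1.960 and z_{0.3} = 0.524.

n = 11 per group

For two independent groups with equal n: n = 2·((z_{α/2} + z_β) / d)².
z_{α/2} + z_β = 1.960 + 0.524 = 2.484.
n = 2 × (2.484 / 1.08)² = 2 × 2.300² = 2 × 5.29 = 10.6.
Round up to the next whole participant.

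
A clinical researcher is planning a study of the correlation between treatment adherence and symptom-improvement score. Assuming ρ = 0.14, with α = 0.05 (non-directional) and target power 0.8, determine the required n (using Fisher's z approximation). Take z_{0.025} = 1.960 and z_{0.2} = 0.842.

n = 399

Fisher's z: C = ½·ln((1+r)/(1−r)) = ½·ln(1.3256) = 0.1409.
n = ((z_{α/2} + z_β)/C)² + 3.
(1.960 + 0.842) / 0.1409 = 2.802 / 0.1409 = 19.886.
n = 19.886² + 3 = 395.47 + 3 = 398.5.
Round up.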